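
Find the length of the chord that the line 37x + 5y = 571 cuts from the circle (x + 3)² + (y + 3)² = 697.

√1394

Centre (−3, −3), r² = 697. Perpendicular distance d from centre to line = |−697| / √1394 = 697/√1394.
Half the chord is √(r² − d²) = √(697/2), so the full chord is √1394.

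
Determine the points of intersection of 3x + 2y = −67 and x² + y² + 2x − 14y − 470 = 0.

From the line, y = (−67 − 3x)/2. Substituting:
13x² + 494x + 4485 = 0  ⟹  x² + 38x + 345 = 0
x = −15 or x = −23, giving (−15, −11) and (−23, 1).

(−23, 1) and (−15, −11)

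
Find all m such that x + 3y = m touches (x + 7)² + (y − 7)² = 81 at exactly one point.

m = 14 ± 9√10

The line touches the circle iff its distance from (−7, 7) is 9:
|1·(−7) + 3·7 − m| / √10 = 9
|m − (14)| = 9√10.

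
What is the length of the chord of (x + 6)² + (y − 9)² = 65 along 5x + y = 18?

√26

The distance from (−6, 9) to the line is 39/√26, and r² = 65.
Chord = 2√(r² − d²) = 2·√(13/2) = √26.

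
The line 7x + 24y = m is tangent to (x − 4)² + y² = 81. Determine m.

For a tangent, require d(centre, line) = r = 9.
|7·4 + 24·0 − m| / √625 = 9
|m − (28)| = 9·25, so m = 253 or m = −197.

m = −197 or m = 253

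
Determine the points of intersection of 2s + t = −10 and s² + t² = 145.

(−9, 8) and (1, −12)

From the line, t = −2s − 10. Substituting:
5s² + 40s − 45 = 0  ⟹  s² + 8s − 9 = 0
s = 1 or s = −9, giving (1, −12) and (−9, 8).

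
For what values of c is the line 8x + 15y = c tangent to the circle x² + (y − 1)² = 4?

The line touches the circle iff its distance from (0, 1) is 2:
|8·0 + 15·1 − c| / √289 = 2
|c − (15)| = 2·17, so c = 49 or c = −19.

c = −19 or c = 49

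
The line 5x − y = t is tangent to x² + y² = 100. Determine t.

t = ±10√26

For a tangent, require d(centre, line) = r = 10.
|5·0 − 1·0 − t| / √26 = 10
|t| = 10√26.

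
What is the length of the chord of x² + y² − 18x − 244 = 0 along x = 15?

The line gives x = 15. Substituting into the circle:
y² − 289 = 0
y = 17 or y = −17, giving (15, 17) and (15, −17).
Chord length = distance between (15, 17) and (15, −17) = √1156 = 34.

34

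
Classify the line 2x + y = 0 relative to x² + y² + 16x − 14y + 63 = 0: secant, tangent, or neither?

secant

Substituting the line into the circle gives 5x² + 44x + 63 = 0.
Discriminant = (44)² − 4·5·(63) = 676 > 0.
Two real roots: the line is a secant.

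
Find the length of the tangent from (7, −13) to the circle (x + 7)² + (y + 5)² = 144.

Centre (−7, −5), r² = 144. |PO|² = (14)² + (−8)² = 260.
By the tangent–radius right angle, tangent length = √(|PO|² − r²) = √116 = 2√29.

2√29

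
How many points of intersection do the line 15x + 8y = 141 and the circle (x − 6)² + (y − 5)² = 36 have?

d² = (15·6 + 8·5 − (141))²/289 = 121/289; r² = 36.
Since d² < r², the line cuts the circle twice.

2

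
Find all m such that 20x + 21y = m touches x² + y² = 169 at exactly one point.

For a tangent, require d(centre, line) = r = 13.
|20·0 + 21·0 − m| / √841 = 13
|m| = 13·29, so m = 377 or m = −377.

m = −377 or m = 377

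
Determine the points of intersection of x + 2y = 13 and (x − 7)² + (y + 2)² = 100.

(1, 6) and (17, −2)

From the line, y = (13 − x)/2. Substituting:
5x² − 90x + 85 = 0  ⟹  x² − 18x + 17 = 0
x = 17 or x = 1, giving (17, −2) and (1, 6).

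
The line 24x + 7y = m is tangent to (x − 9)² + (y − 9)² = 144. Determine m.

The line touches the circle iff its distance from (9, 9) is 12:
|24·9 + 7·9 − m| / √625 = 12
|m − (279)| = 12·25, so m = 579 or m = −21.

m = −21 or m = 579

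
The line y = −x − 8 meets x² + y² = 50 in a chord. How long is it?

From the line, y = −x − 8. Substituting:
2x² + 16x + 14 = 0  ⟹  x² + 8x + 7 = 0
x = −1 or x = −7, giving (−1, −7) and (−7, −1).
|(−1, −7) − (−7, −1)| = √((6)² + (−6)²) = 6√2.

6√2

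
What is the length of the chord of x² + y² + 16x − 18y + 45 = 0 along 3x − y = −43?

6√10

From the line, y = 3x + 43. Substituting:
10x² + 220x + 1120 = 0  ⟹  x² + 22x + 112 = 0
x = −8 or x = −14, giving (−8, 19) and (−14, 1).
|(−8, 19) − (−14, 1)| = √((6)² + (18)²) = 6√10.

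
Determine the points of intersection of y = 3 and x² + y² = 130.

From the line, y = 3. Substituting:
x² − 121 = 0
x = 11 or x = −11, giving (11, 3) and (−11, 3).

(−11, 3) and (11, 3)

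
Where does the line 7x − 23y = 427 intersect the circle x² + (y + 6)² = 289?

Express y = (−427 + 7x)/23 and substitute into the circle:
578x² − 4046x − 69360 = 0  ⟹  x² − 7x − 120 = 0
x = 15 or x = −8, giving (15, −14) and (−8, −21).

(−8, −21) and (15, −14)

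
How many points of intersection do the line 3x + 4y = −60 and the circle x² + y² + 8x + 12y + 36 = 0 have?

Centre (−4, −6), r² = 16. Distance² from centre to line = (24)²/25 = 576/25.
Since d² > r², the line lies outside the circle.

0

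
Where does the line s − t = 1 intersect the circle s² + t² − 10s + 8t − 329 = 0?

Substitute t = s − 1:
2s² − 4s − 336 = 0  ⟹  s² − 2s − 168 = 0
s = 14 or s = −12, giving (14, 13) and (−12, −13).

(−12, −13) and (14, 13)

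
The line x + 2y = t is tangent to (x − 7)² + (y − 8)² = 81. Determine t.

t = 23 ± 9√5

For a tangent, require d(centre, line) = r = 9.
|1·7 + 2·8 − t| / √5 = 9
|t − (23)| = 9√5.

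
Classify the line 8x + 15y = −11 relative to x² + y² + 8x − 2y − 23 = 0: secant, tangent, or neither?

secant

d² = (8·(−4) + 15·1 − (−11))²/289 = 36/289; r² = 40.
Since d² < r², the line cuts the circle twice.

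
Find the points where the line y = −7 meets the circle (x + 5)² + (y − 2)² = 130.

Express y = −7 and substitute into the circle:
x² + 10x − 24 = 0
x = 2 or x = −12, giving (2, −7) and (−12, −7).

(−12, −7) and (2, −7)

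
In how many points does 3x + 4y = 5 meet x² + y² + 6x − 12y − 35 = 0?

2

Substituting the line into the circle gives 25x² + 210x − 775 = 0.
Discriminant = (210)² − 4·25·(−775) = 121600 > 0.
Two real roots: the line is a secant.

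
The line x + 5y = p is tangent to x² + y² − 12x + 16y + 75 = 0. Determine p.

For a tangent, require d(centre, line) = r = 5.
|1·6 + 5·(−8) − p| / √26 = 5
|p − (−34)| = 5√26.

p = −34 ± 5√26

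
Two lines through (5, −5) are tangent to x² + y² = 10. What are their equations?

x + 3y = −10 and 3x + y = 10

Write the tangent as mx − y + (−5 − m·(5)) = 0 and set its distance from the centre to √10:
[m·(−5) − (5)]² = 10(m² + 1)
3m² + 10m + 3 = 0, so m = −1/3 or m = −3.
Through (5, −5) these give x + 3y = −10 and 3x + y = 10.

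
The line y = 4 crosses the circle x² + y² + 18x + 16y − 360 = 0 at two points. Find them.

Express y = 4 and substitute into the circle:
x² + 18x − 280 = 0
x = 10 or x = −28, giving (10, 4) and (−28, 4).

(−28, 4) and (10, 4)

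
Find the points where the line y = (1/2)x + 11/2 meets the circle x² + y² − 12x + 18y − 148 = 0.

Substitute y = (11 + x)/2:
5x² + 10x − 75 = 0  ⟹  x² + 2x − 15 = 0
x = 3 or x = −5, giving (3, 7) and (−5, 3).

(−5, 3) and (3, 7)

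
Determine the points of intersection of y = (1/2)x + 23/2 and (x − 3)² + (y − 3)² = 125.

(−7, 8) and (5, 14)

Express y = (23 + x)/2 and substitute into the circle:
5x² + 10x − 175 = 0  ⟹  x² + 2x − 35 = 0
x = 5 or x = −7, giving (5, 14) and (−7, 8).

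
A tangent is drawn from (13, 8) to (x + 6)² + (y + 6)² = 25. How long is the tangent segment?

2√133

The centre is (−6, −6) and r = 5. The square of the distance from P to the centre is 361 + 196 = 557.
Power of the point: PT² = |PO|² − r² = 532, so PT = 2√133.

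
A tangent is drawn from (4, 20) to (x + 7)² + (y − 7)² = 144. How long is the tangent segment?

√146

With centre O = (−7, 7), |OP|² = 290 and r² = 144.
By the tangent–radius right angle, tangent length = √(|PO|² − r²) = √146.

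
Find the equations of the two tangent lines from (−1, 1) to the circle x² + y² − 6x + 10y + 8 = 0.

Write the tangent as mx − y + (1 − m·(−1)) = 0 and set its distance from the centre to √26:
(4m − (−6))² = 26(m² + 1)
5m² − 24m − 5 = 0, so m = −1/5 or m = 5.
With m = −1/5: x + 5y = 4. With m = 5: 5x − y = −6.

x + 5y = 4 and 5x − y = −6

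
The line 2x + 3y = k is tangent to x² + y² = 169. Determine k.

k = ±13√13

The line touches the circle iff its distance from (0, 0) is 13:
|2·0 + 3·0 − k| / √13 = 13
|k| = 13√13.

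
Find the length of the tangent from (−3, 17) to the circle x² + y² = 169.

Centre (0, 0), r² = 169. |PO|² = (−3)² + (17)² = 298.
Power of the point: PT² = |PO|² − r² = 129, so PT = √129.

√129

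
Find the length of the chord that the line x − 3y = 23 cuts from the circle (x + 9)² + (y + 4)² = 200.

8√10

Centre (−9, −4), r² = 200. Perpendicular distance d from centre to line = |−20| / √10 = 20/√10.
Half the chord is √(r² − d²) = √(160), so the full chord is 8√10.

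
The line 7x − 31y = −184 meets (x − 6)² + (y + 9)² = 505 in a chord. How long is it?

√1010

From the line, y = (184 + 7x)/31. Substituting:
1010x² − 5050x − 236340 = 0  ⟹  x² − 5x − 234 = 0
x = 18 or x = −13, giving (18, 10) and (−13, 3).
|(18, 10) − (−13, 3)| = √((31)² + (7)²) = √1010.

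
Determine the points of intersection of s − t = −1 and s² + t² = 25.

(−4, −3) and (3, 4)

Express t = s + 1 and substitute into the circle:
2s² + 2s − 24 = 0  ⟹  s² + s − 12 = 0
s = 3 or s = −4, giving (3, 4) and (−4, −3).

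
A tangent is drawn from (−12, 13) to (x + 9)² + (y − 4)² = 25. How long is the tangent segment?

√65

The centre is (−9, 4) and r = 5. The square of the distance from P to the centre is 9 + 81 = 90.
By the tangent–radius right angle, tangent length = √(|PO|² − r²) = √65.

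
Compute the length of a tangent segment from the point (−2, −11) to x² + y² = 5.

2√30

Centre (0, 0), r² = 5. |PO|² = (−2)² + (−11)² = 125.
By the tangent–radius right angle, tangent length = √(|PO|² − r²) = √120 = 2√30.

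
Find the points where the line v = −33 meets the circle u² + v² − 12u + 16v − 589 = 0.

(−2, −33) and (14, −33)

Substitute v = −33:
u² − 12u − 28 = 0
u = 14 or u = −2, giving (14, −33) and (−2, −33).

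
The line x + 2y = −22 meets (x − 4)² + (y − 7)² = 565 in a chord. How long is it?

From the line, y = (−22 − x)/2. Substituting:
5x² + 40x − 900 = 0  ⟹  x² + 8x − 180 = 0
x = 10 or x = −18, giving (10, −16) and (−18, −2).
|(10, −16) − (−18, −2)| = √((28)² + (−14)²) = 14√5.

14√5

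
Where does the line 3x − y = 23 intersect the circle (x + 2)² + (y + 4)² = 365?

Substitute y = 3x − 23:
10x² − 110x = 0  ⟹  x² − 11x = 0
x = 11 or x = 0, giving (11, 10) and (0, −23).

(0, −23) and (11, 10)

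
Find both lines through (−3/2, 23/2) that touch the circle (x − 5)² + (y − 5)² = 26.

x + 5y = 56 and 5x + y = 4

Write the tangent as mx − y + (23/2 − m·(−3/2)) = 0 and set its distance from the centre to √26:
(13/2m − (−13/2))² = 26(m² + 1)
5m² + 26m + 5 = 0, so m = −1/5 or m = −5.
Through (−3/2, 23/2) these give x + 5y = 56 and 5x + y = 4.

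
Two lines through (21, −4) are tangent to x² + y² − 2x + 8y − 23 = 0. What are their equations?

x + 3y = 9 and x − 3y = 33

Write the tangent as mx − y + (−4 − m·(21)) = 0 and set its distance from the centre to 2√10:
(−20m − (0))² = 40(m² + 1)
9m² − 1 = 0, so m = −1/3 or m = 1/3.
With m = −1/3: x + 3y = 9. With m = 1/3: x − 3y = 33.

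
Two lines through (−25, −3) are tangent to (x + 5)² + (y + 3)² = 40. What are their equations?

x + 3y = −34 and x − 3y = −16

Let a tangent through (−25, −3) have slope m. Its distance from (−5, −3) must equal 2√10:
[m·(20) − (0)]² = 40(m² + 1)
9m² − 1 = 0, so m = −1/3 or m = 1/3.
Through (−25, −3) these give x + 3y = −34 and x − 3y = −16.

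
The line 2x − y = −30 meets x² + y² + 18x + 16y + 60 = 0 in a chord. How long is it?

From the line, y = 2x + 30. Substituting:
5x² + 170x + 1440 = 0  ⟹  x² + 34x + 288 = 0
x = −16 or x = −18, giving (−16, −2) and (−18, −6).
|(−16, −2) − (−18, −6)| = √((2)² + (4)²) = 2√5.

2√5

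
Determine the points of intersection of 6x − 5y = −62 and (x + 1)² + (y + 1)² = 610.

From the line, y = (62 + 6x)/5. Substituting:
61x² + 854x − 10736 = 0  ⟹  x² + 14x − 176 = 0
x = 8 or x = −22, giving (8, 22) and (−22, −14).

(−22, −14) and (8, 22)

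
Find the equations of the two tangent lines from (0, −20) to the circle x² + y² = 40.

Let a tangent through (0, −20) have slope m. Its distance from (0, 0) must equal 2√10:
[m·(0) − (20)]² = 40(m² + 1)
m² − 9 = 0, so m = −3 or m = 3.
With m = −3: 3x + y = −20. With m = 3: 3x − y = 20.

3x + y = −20 and 3x − y = 20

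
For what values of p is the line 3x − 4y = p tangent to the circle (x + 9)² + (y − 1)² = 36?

For a tangent, require d(centre, line) = r = 6.
|3·(−9) − 4·1 − p| / √25 = 6
|p − (−31)| = 6·5, so p = −1 or p = −61.

p = −61 or p = −1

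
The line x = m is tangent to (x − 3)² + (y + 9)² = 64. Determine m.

m = −5 or m = 11

For a tangent, require d(centre, line) = r = 8.
|1·3 + 0·(−9) − m| / √1 = 8
|m − (3)| = 8, so m = 11 or m = −5.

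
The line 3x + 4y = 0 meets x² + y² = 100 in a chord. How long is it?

20

The distance from (0, 0) to the line is 0/√25, and r² = 100.
Half the chord is √(r² − d²) = √(100), so the full chord is 20.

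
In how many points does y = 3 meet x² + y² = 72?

2

Centre (0, 0), r² = 72. Distance² from centre to line = (−3)² = 9.
Since d² < r², the line cuts the circle twice.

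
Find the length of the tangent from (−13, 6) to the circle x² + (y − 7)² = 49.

Centre (0, 7), r² = 49. |PO|² = (−13)² + (−1)² = 170.
By the tangent–radius right angle, tangent length = √(|PO|² − r²) = √121 = 11.

11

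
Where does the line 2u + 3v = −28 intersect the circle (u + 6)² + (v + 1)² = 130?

(−17, 2) and (1, −10)

From the line, v = (−28 − 2u)/3. Substituting:
13u² + 208u − 221 = 0  ⟹  u² + 16u − 17 = 0
u = 1 or u = −17, giving (1, −10) and (−17, 2).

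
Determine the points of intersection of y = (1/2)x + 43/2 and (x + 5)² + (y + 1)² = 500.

(−25, 9) and (−1, 21)

Substitute y = (43 + x)/2:
5x² + 130x + 125 = 0  ⟹  x² + 26x + 25 = 0
x = −1 or x = −25, giving (−1, 21) and (−25, 9).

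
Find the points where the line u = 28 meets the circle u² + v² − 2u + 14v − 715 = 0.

(28, −13) and (28, −1)

The line gives u = 28. Substituting into the circle:
v² + 14v + 13 = 0
v = −1 or v = −13, giving (28, −1) and (28, −13).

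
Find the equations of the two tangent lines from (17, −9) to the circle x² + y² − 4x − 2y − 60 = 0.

Write the tangent as mx − y + (−9 − m·(17)) = 0 and set its distance from the centre to √65:
[m·(−15) − (10)]² = 65(m² + 1)
32m² + 60m + 7 = 0, so m = −1/8 or m = −7/4.
Through (17, −9) these give x + 8y = −55 and 7x + 4y = 83.

x + 8y = −55 and 7x + 4y = 83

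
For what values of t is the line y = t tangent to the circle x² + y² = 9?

t = −3 or t = 3

Tangency holds when the distance from the centre (0, 0) to the line equals the radius 3:
|0·0 + 1·0 − t| / √1 = 3
|t| = 3, so t = 3 or t = −3.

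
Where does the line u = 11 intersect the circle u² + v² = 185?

The line gives u = 11. Substituting into the circle:
v² − 64 = 0
v = 8 or v = −8, giving (11, 8) and (11, −8).

(11, −8) and (11, 8)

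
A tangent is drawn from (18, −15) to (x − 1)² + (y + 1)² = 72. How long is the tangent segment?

The centre is (1, −1) and r = 6√2. The square of the distance from P to the centre is 289 + 196 = 485.
The tangent meets the radius at right angles, so tangent² = |PO|² − r² = 485 − 72 = 413.

√413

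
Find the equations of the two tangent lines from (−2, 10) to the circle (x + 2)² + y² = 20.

2x + y = 6 and 2x − y = −14

Write the tangent as mx − y + (10 − m·(−2)) = 0 and set its distance from the centre to 2√5:
[m·(0) − (−10)]² = 20(m² + 1)
m² − 4 = 0, so m = −2 or m = 2.
Through (−2, 10) these give 2x + y = 6 and 2x − y = −14.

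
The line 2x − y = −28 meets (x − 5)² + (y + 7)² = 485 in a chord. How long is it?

Centre (5, −7), r² = 485. Perpendicular distance d from centre to line = |45| / √5 = 45/√5.
Half the chord is √(r² − d²) = √(80), so the full chord is 8√5.

8√5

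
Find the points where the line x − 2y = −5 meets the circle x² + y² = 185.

From the line, y = (5 + x)/2. Substituting:
5x² + 10x − 715 = 0  ⟹  x² + 2x − 143 = 0
x = 11 or x = −13, giving (11, 8) and (−13, −4).

(−13, −4) and (11, 8)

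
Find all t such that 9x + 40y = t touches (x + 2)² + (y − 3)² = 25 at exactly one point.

For a tangent, require d(centre, line) = r = 5.
|9·(−2) + 40·3 − t| / √1681 = 5
|t − (102)| = 5·41, so t = 307 or t = −103.

t = −103 or t = 307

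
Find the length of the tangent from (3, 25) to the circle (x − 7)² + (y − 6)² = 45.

2√83

With centre O = (7, 6), |OP|² = 377 and r² = 45.
The tangent meets the radius at right angles, so tangent² = |PO|² − r² = 377 − 45 = 332.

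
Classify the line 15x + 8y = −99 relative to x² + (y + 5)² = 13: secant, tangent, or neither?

secant

Substituting the line into the circle gives 289x² + 1770x + 2649 = 0.
Δ = 3132900 − 3062244 = 70656.
Two real roots: the line is a secant.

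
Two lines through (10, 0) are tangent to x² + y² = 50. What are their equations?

x + y = 10 and x − y = 10

Write the tangent as mx − y + (0 − m·(10)) = 0 and set its distance from the centre to 5√2:
(−10m − (0))² = 50(m² + 1)
m² − 1 = 0, so m = −1 or m = 1.
With m = −1: x + y = 10. With m = 1: x − y = 10.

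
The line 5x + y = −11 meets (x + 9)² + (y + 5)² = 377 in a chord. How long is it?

Centre (−9, −5), r² = 377. Perpendicular distance d from centre to line = |−39| / √26 = 39/√26.
Chord = 2√(r² − d²) = 2·√(637/2) = 7√26.

7√26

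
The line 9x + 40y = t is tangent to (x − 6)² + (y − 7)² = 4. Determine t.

t = 252 or t = 416

For a tangent, require d(centre, line) = r = 2.
|9·6 + 40·7 − t| / √1681 = 2
|t − (334)| = 2·41, so t = 416 or t = 252.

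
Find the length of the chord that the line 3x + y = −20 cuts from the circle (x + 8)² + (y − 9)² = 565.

Substitute y = −3x − 20:
10x² + 190x + 340 = 0  ⟹  x² + 19x + 34 = 0
x = −2 or x = −17, giving (−2, −14) and (−17, 31).
|(−2, −14) − (−17, 31)| = √((15)² + (−45)²) = 15√10.

15√10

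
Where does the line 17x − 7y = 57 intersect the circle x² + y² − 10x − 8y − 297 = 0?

Substitute y = (−57 + 17x)/7:
338x² − 3380x − 8112 = 0  ⟹  x² − 10x − 24 = 0
x = 12 or x = −2, giving (12, 21) and (−2, −13).

(−2, −13) and (12, 21)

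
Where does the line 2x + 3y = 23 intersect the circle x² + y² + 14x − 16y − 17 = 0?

Express y = (23 − 2x)/3 and substitute into the circle:
13x² + 130x − 728 = 0  ⟹  x² + 10x − 56 = 0
x = 4 or x = −14, giving (4, 5) and (−14, 17).

(−14, 17) and (4, 5)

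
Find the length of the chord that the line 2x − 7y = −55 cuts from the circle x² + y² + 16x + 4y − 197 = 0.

4√53

Centre (−8, −2), r² = 265. Perpendicular distance d from centre to line = |53| / √53 = 53/√53.
Half the chord is √(r² − d²) = √(212), so the full chord is 4√53.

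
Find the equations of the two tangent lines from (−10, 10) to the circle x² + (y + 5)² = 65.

Write the tangent as mx − y + (10 − m·(−10)) = 0 and set its distance from the centre to √65:
(10m − (−15))² = 65(m² + 1)
7m² + 60m + 32 = 0, so m = −4/7 or m = −8.
With m = −4/7: 4x + 7y = 30. With m = −8: 8x + y = −70.

4x + 7y = 30 and 8x + y = −70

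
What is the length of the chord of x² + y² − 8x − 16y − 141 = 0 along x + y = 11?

21√2

Express y = −x + 11 and substitute into the circle:
2x² − 14x − 196 = 0  ⟹  x² − 7x − 98 = 0
x = 14 or x = −7, giving (14, −3) and (−7, 18).
|(14, −3) − (−7, 18)| = √((21)² + (−21)²) = 21√2.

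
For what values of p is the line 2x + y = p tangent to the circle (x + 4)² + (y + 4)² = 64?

p = −12 ± 8√5

The line touches the circle iff its distance from (−4, −4) is 8:
|2·(−4) + 1·(−4) − p| / √5 = 8
|p − (−12)| = 8√5.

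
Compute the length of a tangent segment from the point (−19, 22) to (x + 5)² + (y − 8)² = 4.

2√97

With centre O = (−5, 8), |OP|² = 392 and r² = 4.
The tangent meets the radius at right angles, so tangent² = |PO|² − r² = 392 − 4 = 388.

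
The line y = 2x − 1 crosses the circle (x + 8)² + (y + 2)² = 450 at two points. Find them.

(−11, −23) and (7, 13)

Substitute y = 2x − 1:
5x² + 20x − 385 = 0  ⟹  x² + 4x − 77 = 0
x = 7 or x = −11, giving (7, 13) and (−11, −23).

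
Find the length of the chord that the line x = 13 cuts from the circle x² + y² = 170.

2

The line gives x = 13. Substituting into the circle:
y² − 1 = 0
y = 1 or y = −1, giving (13, 1) and (13, −1).
|(13, 1) − (13, −1)| = √((0)² + (2)²) = 2.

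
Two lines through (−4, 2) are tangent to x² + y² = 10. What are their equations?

Write the tangent as mx − y + (2 − m·(−4)) = 0 and set its distance from the centre to √10:
[m·(4) − (−2)]² = 10(m² + 1)
3m² + 8m − 3 = 0, so m = −3 or m = 1/3.
With m = −3: 3x + y = −10. With m = 1/3: x − 3y = −10.

3x + y = −10 and x − 3y = −10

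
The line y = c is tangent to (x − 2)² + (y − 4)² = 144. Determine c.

c = −8 or c = 16

The line touches the circle iff its distance from (2, 4) is 12:
|0·2 + 1·4 − c| / √1 = 12
|c − (4)| = 12, so c = 16 or c = −8.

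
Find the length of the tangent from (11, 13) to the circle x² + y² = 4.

√286

The centre is (0, 0) and r = 2. The square of the distance from P to the centre is 121 + 169 = 290.
Power of the point: PT² = |PO|² − r² = 286, so PT = √286.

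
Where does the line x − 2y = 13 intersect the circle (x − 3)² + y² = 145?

Express y = (−13 + x)/2 and substitute into the circle:
5x² − 50x − 375 = 0  ⟹  x² − 10x − 75 = 0
x = 15 or x = −5, giving (15, 1) and (−5, −9).

(−5, −9) and (15, 1)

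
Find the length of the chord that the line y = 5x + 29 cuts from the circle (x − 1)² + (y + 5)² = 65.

√26

From the line, y = 5x + 29. Substituting:
26x² + 338x + 1092 = 0  ⟹  x² + 13x + 42 = 0
x = −6 or x = −7, giving (−6, −1) and (−7, −6).
|(−6, −1) − (−7, −6)| = √((1)² + (5)²) = √26.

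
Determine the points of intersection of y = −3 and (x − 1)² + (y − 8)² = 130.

Express y = −3 and substitute into the circle:
x² − 2x − 8 = 0
x = 4 or x = −2, giving (4, −3) and (−2, −3).

(−2, −3) and (4, −3)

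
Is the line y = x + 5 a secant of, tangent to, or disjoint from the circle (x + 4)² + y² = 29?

Centre (−4, 0), r² = 29. Distance² from centre to line = (1)²/2 = 1/2.
Since d² < r², the line cuts the circle twice.

secant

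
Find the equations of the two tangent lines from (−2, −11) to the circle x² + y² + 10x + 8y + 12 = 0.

A line y − (−11) = m(x − (−2)) is tangent when its distance from (−5, −4) is √29:
[m·(−3) − (7)]² = 29(m² + 1)
10m² − 21m − 10 = 0, so m = −2/5 or m = 5/2.
Through (−2, −11) these give 2x + 5y = −59 and 5x − 2y = 12.

2x + 5y = −59 and 5x − 2y = 12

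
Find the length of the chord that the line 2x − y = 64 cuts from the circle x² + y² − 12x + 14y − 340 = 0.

4√5

Centre (6, −7), r² = 425. Perpendicular distance d from centre to line = |−45| / √5 = 45/√5.
Half the chord is √(r² − d²) = √(20), so the full chord is 4√5.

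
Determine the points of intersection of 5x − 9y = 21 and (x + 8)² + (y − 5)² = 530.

Substitute y = (−21 + 5x)/9:
106x² + 636x − 33390 = 0  ⟹  x² + 6x − 315 = 0
x = 15 or x = −21, giving (15, 6) and (−21, −14).

(−21, −14) and (15, 6)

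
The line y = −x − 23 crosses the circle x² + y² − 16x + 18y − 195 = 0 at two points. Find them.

(−10, −13) and (4, −27)

From the line, y = −x − 23. Substituting:
2x² + 12x − 80 = 0  ⟹  x² + 6x − 40 = 0
x = 4 or x = −10, giving (4, −27) and (−10, −13).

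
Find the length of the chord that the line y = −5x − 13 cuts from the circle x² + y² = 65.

3√26

Centre (0, 0), r² = 65. Perpendicular distance d from centre to line = |13| / √26 = 13/√26.
Half the chord is √(r² − d²) = √(117/2), so the full chord is 3√26.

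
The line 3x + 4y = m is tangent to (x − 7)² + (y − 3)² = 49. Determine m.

For a tangent, require d(centre, line) = r = 7.
|3·7 + 4·3 − m| / √25 = 7
|m − (33)| = 7·5, so m = 68 or m = −2.

m = −2 or m = 68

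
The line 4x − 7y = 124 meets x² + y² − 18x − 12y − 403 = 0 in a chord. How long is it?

Substitute y = (−124 + 4x)/7:
65x² − 2210x + 6045 = 0  ⟹  x² − 34x + 93 = 0
x = 31 or x = 3, giving (31, 0) and (3, −16).
|(31, 0) − (3, −16)| = √((28)² + (16)²) = 4√65.

4√65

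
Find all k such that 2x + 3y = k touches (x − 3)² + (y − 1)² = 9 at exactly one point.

k = 9 ± 3√13

For a tangent, require d(centre, line) = r = 3.
|2·3 + 3·1 − k| / √13 = 3
|k − (9)| = 3√13.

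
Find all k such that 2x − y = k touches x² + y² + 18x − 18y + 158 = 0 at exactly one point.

The line touches the circle iff its distance from (−9, 9) is 2:
|2·(−9) − 1·9 − k| / √5 = 2
|k − (−27)| = 2√5.

k = −27 ± 2√5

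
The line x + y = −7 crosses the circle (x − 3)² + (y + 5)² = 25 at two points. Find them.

Express y = −x − 7 and substitute into the circle:
2x² − 2x − 12 = 0  ⟹  x² − x − 6 = 0
x = 3 or x = −2, giving (3, −10) and (−2, −5).

(−2, −5) and (3, −10)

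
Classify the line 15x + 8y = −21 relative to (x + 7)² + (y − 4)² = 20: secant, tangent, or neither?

d² = (15·(−7) + 8·4 − (−21))²/289 = 2704/289; r² = 20.
Since d² < r², the line cuts the circle twice.

secant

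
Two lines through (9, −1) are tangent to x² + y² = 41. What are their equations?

Write the tangent as mx − y + (−1 − m·(9)) = 0 and set its distance from the centre to √41:
[m·(−9) − (1)]² = 41(m² + 1)
20m² + 9m − 20 = 0, so m = 4/5 or m = −5/4.
With m = 4/5: 4x − 5y = 41. With m = −5/4: 5x + 4y = 41.

4x − 5y = 41 and 5x + 4y = 41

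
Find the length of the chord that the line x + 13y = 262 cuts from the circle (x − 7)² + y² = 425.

√170

Centre (7, 0), r² = 425. Perpendicular distance d from centre to line = |−255| / √170 = 255/√170.
Chord = 2√(r² − d²) = 2·√(85/2) = √170.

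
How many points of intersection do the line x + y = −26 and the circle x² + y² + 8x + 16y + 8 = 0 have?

0

Centre (−4, −8), r² = 72. Distance² from centre to line = (14)²/2 = 98.
Since d² > r², the line lies outside the circle.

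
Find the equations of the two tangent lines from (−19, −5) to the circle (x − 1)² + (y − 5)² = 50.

Let a tangent through (−19, −5) have slope m. Its distance from (1, 5) must equal 5√2:
[m·(20) − (10)]² = 50(m² + 1)
7m² − 8m + 1 = 0, so m = 1 or m = 1/7.
With m = 1: x − y = −14. With m = 1/7: x − 7y = 16.

x − y = −14 and x − 7y = 16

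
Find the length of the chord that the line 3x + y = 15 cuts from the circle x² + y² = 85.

Centre (0, 0), r² = 85. Perpendicular distance d from centre to line = |−15| / √10 = 15/√10.
Chord = 2√(r² − d²) = 2·√(125/2) = 5√10.

5√10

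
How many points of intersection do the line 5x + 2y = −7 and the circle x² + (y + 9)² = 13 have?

d² = (5·0 + 2·(−9) − (−7))²/29 = 121/29; r² = 13.
Since d² < r², the line cuts the circle twice.

2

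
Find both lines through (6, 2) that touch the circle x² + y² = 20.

2x − y = 10 and x + 2y = 10

Write the tangent as mx − y + (2 − m·(6)) = 0 and set its distance from the centre to 2√5:
(−6m − (−2))² = 20(m² + 1)
2m² − 3m − 2 = 0, so m = 2 or m = −1/2.
With m = 2: 2x − y = 10. With m = −1/2: x + 2y = 10.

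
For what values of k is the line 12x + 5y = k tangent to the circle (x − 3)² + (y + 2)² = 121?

Tangency holds when the distance from the centre (3, −2) to the line equals the radius 11:
|12·3 + 5·(−2) − k| / √169 = 11
|k − (26)| = 11·13, so k = 169 or k = −117.

k = −117 or k = 169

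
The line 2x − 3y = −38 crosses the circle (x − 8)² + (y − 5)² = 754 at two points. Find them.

(−19, 0) and (23, 28)

From the line, y = (38 + 2x)/3. Substituting:
13x² − 52x − 5681 = 0  ⟹  x² − 4x − 437 = 0
x = 23 or x = −19, giving (23, 28) and (−19, 0).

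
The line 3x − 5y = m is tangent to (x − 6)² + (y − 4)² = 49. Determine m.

m = −2 ± 7√34

The line touches the circle iff its distance from (6, 4) is 7:
|3·6 − 5·4 − m| / √34 = 7
|m − (−2)| = 7√34.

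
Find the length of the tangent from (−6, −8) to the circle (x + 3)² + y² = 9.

The centre is (−3, 0) and r = 3. The square of the distance from P to the centre is 9 + 64 = 73.
Power of the point: PT² = |PO|² − r² = 64, so PT = 8.

8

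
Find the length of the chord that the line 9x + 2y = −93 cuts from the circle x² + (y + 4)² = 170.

2√85

Substitute y = (−93 − 9x)/2:
85x² + 1530x + 6545 = 0  ⟹  x² + 18x + 77 = 0
x = −7 or x = −11, giving (−7, −15) and (−11, 3).
|(−7, −15) − (−11, 3)| = √((4)² + (−18)²) = 2√85.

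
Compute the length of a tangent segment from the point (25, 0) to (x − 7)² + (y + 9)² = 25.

2√95

With centre O = (7, −9), |OP|² = 405 and r² = 25.
Power of the point: PT² = |PO|² − r² = 380, so PT = 2√95.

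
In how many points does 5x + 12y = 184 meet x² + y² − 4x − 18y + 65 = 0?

0

d² = (5·2 + 12·9 − (184))²/169 = 4356/169; r² = 20.
Since d² > r², the line lies outside the circle.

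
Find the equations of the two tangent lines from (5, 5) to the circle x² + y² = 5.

Write the tangent as mx − y + (5 − m·(5)) = 0 and set its distance from the centre to √5:
[m·(−5) − (−5)]² = 5(m² + 1)
2m² − 5m + 2 = 0, so m = 2 or m = 1/2.
With m = 2: 2x − y = 5. With m = 1/2: x − 2y = −5.

2x − y = 5 and x − 2y = −5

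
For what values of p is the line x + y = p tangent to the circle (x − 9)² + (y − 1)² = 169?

p = 10 ± 13√2

For a tangent, require d(centre, line) = r = 13.
|1·9 + 1·1 − p| / √2 = 13
|p − (10)| = 13√2.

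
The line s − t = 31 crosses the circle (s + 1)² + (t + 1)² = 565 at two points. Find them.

Substitute t = s − 31:
2s² − 58s + 336 = 0  ⟹  s² − 29s + 168 = 0
s = 21 or s = 8, giving (21, −10) and (8, −23).

(8, −23) and (21, −10)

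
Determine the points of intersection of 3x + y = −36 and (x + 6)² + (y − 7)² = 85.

From the line, y = −3x − 36. Substituting:
10x² + 270x + 1800 = 0  ⟹  x² + 27x + 180 = 0
x = −12 or x = −15, giving (−12, 0) and (−15, 9).

(−15, 9) and (−12, 0)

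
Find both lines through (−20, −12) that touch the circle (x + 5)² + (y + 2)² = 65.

x − 8y = 76 and 7x − 4y = −92

Write the tangent as mx − y + (−12 − m·(−20)) = 0 and set its distance from the centre to √65:
(15m − (10))² = 65(m² + 1)
32m² − 60m + 7 = 0, so m = 1/8 or m = 7/4.
Through (−20, −12) these give x − 8y = 76 and 7x − 4y = −92.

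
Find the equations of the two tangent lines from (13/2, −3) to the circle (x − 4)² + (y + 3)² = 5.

2x − y = 16 and 2x + y = 10

Let a tangent through (13/2, −3) have slope m. Its distance from (4, −3) must equal √5:
(−5/2m − (0))² = 5(m² + 1)
m² − 4 = 0, so m = 2 or m = −2.
Through (13/2, −3) these give 2x − y = 16 and 2x + y = 10.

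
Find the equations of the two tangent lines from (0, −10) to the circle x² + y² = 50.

x − y = 10 and x + y = −10

A line y − (−10) = m(x − (0)) is tangent when its distance from (0, 0) is 5√2:
(0m − (10))² = 50(m² + 1)
m² − 1 = 0, so m = 1 or m = −1.
With m = 1: x − y = 10. With m = −1: x + y = −10.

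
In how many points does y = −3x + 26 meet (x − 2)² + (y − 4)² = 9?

Substituting the line into the circle gives 10x² − 136x + 479 = 0.
Discriminant = (−136)² − 4·10·(479) = −664 < 0.
No real roots: the line does not meet the circle.

0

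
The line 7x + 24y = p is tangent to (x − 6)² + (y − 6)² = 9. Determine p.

Tangency holds when the distance from the centre (6, 6) to the line equals the radius 3:
|7·6 + 24·6 − p| / √625 = 3
|p − (186)| = 3·25, so p = 261 or p = 111.

p = 111 or p = 261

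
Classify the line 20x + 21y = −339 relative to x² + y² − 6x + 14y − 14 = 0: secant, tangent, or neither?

Centre (3, −7), r² = 72. Distance² from centre to line = (252)²/841 = 63504/841.
Since d² > r², the line lies outside the circle.

neither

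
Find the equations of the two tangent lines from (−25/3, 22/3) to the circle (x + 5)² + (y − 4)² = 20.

2x − y = −24 and x − 2y = −23

Let a tangent through (−25/3, 22/3) have slope m. Its distance from (−5, 4) must equal 2√5:
[m·(10/3) − (−10/3)]² = 20(m² + 1)
2m² − 5m + 2 = 0, so m = 2 or m = 1/2.
With m = 2: 2x − y = −24. With m = 1/2: x − 2y = −23.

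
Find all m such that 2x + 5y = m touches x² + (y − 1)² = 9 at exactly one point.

m = 5 ± 3√29

The line touches the circle iff its distance from (0, 1) is 3:
|2·0 + 5·1 − m| / √29 = 3
|m − (5)| = 3√29.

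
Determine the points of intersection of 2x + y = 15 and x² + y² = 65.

(4, 7) and (8, −1)

Express y = −2x + 15 and substitute into the circle:
5x² − 60x + 160 = 0  ⟹  x² − 12x + 32 = 0
x = 8 or x = 4, giving (8, −1) and (4, 7).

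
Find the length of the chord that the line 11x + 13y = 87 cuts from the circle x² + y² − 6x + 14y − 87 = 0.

Express y = (87 − 11x)/13 and substitute into the circle:
290x² − 4930x + 8700 = 0  ⟹  x² − 17x + 30 = 0
x = 15 or x = 2, giving (15, −6) and (2, 5).
|(15, −6) − (2, 5)| = √((13)² + (−11)²) = √290.

√290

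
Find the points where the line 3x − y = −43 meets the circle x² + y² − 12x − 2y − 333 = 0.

Substitute y = 3x + 43:
10x² + 240x + 1430 = 0  ⟹  x² + 24x + 143 = 0
x = −11 or x = −13, giving (−11, 10) and (−13, 4).

(−13, 4) and (−11, 10)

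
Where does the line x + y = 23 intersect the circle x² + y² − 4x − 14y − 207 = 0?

From the line, y = −x + 23. Substituting:
2x² − 36x = 0  ⟹  x² − 18x = 0
x = 18 or x = 0, giving (18, 5) and (0, 23).

(0, 23) and (18, 5)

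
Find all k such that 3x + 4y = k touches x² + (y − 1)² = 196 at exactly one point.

k = −66 or k = 74

For a tangent, require d(centre, line) = r = 14.
|3·0 + 4·1 − k| / √25 = 14
|k − (4)| = 14·5, so k = 74 or k = −66.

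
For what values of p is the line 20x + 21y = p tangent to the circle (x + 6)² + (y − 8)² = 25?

p = −97 or p = 193

Tangency holds when the distance from the centre (−6, 8) to the line equals the radius 5:
|20·(−6) + 21·8 − p| / √841 = 5
|p − (48)| = 5·29, so p = 193 or p = −97.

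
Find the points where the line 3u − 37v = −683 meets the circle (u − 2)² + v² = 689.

(−18, 17) and (19, 20)

Express v = (683 + 3u)/37 and substitute into the circle:
1378u² − 1378u − 471276 = 0  ⟹  u² − u − 342 = 0
u = 19 or u = −18, giving (19, 20) and (−18, 17).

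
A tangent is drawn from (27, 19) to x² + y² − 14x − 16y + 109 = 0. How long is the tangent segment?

The centre is (7, 8) and r = 2. The square of the distance from P to the centre is 400 + 121 = 521.
By the tangent–radius right angle, tangent length = √(|PO|² − r²) = √517.

√517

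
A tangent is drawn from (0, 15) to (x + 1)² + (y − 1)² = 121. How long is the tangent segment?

With centre O = (−1, 1), |OP|² = 197 and r² = 121.
The tangent meets the radius at right angles, so tangent² = |PO|² − r² = 197 − 121 = 76.

2√19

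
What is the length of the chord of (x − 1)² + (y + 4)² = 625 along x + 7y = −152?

25√2

The distance from (1, −4) to the line is 125/√50, and r² = 625.
Chord = 2√(r² − d²) = 2·√(625/2) = 25√2.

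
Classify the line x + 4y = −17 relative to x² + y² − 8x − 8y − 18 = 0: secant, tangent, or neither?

neither

d² = (1·4 + 4·4 − (−17))²/17 = 1369/17; r² = 50.
Since d² > r², the line lies outside the circle.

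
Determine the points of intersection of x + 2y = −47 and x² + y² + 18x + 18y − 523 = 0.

Substitute y = (−47 − x)/2:
5x² + 130x − 1575 = 0  ⟹  x² + 26x − 315 = 0
x = 9 or x = −35, giving (9, −28) and (−35, −6).

(−35, −6) and (9, −28)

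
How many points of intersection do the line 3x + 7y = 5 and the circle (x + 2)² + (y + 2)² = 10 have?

Substituting the line into the circle gives 58x² + 82x + 67 = 0.
Discriminant = (82)² − 4·58·(67) = −8820 < 0.
No real roots: the line does not meet the circle.

0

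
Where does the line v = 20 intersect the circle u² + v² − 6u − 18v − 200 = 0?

(−10, 20) and (16, 20)

Substitute v = 20:
u² − 6u − 160 = 0
u = 16 or u = −10, giving (16, 20) and (−10, 20).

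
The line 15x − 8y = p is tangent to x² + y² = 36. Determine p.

p = −102 or p = 102

Tangency holds when the distance from the centre (0, 0) to the line equals the radius 6:
|15·0 − 8·0 − p| / √289 = 6
|p| = 6·17, so p = 102 or p = −102.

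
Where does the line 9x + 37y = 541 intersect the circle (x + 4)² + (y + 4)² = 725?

From the line, y = (541 − 9x)/37. Substituting:
1450x² − 1450x − 495900 = 0  ⟹  x² − x − 342 = 0
x = 19 or x = −18, giving (19, 10) and (−18, 19).

(−18, 19) and (19, 10)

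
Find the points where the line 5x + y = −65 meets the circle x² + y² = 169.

(−13, 0) and (−12, −5)

Substitute y = −5x − 65:
26x² + 650x + 4056 = 0  ⟹  x² + 25x + 156 = 0
x = −12 or x = −13, giving (−12, −5) and (−13, 0).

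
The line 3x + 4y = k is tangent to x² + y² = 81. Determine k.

The line touches the circle iff its distance from (0, 0) is 9:
|3·0 + 4·0 − k| / √25 = 9
|k| = 9·5, so k = 45 or k = −45.

k = −45 or k = 45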